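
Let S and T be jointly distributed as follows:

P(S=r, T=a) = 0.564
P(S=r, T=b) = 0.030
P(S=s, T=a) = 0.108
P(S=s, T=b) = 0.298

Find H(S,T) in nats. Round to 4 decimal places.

H(S,T) = −Σ p(x,y)·ln p(x,y) over all 4 cells.
  cell (r,a): −0.564·ln0.564 = 0.32300
  cell (r,b): −0.030·ln0.030 = 0.10520
  cell (s,a): −0.108·ln0.108 = 0.24037
  cell (s,b): −0.298·ln0.298 = 0.36078
Sum = 1.0293 nats.

1.0293 nats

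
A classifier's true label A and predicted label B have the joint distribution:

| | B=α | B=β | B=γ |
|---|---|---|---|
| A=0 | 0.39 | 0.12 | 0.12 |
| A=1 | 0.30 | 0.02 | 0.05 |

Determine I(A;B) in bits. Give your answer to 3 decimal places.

Marginals: p(A) = (0.6300, 0.3700), p(B) = (0.6900, 0.1400, 0.1700).
I(A;B) = Σ p(x,y)·log₂[p(x,y)/(p(x)p(y))].
  (0,α): 0.39·log₂(0.8972) = -0.0611
  (0,β): 0.12·log₂(1.3605) = 0.0533
  (0,γ): 0.12·log₂(1.1204) = 0.0197
  (1,α): 0.30·log₂(1.1751) = 0.0698
  (1,β): 0.02·log₂(0.3861) = -0.0275
  (1,γ): 0.05·log₂(0.7949) = -0.0166
Sum = 0.038 bits.

0.038 bits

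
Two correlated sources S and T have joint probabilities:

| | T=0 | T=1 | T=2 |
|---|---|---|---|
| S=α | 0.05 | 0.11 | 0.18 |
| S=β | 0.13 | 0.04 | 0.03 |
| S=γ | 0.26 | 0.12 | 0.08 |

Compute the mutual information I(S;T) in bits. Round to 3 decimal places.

Marginals: p(S) = (0.3400, 0.2000, 0.4600), p(T) = (0.4400, 0.2700, 0.2900).
I(S;T) = Σ p(x,y)·log₂[p(x,y)/(p(x)p(y))].
  (α,0): 0.05·log₂(0.3342) = -0.0791
  (α,1): 0.11·log₂(1.1983) = 0.0287
  (α,2): 0.18·log₂(1.8256) = 0.1563
  (β,0): 0.13·log₂(1.4773) = 0.0732
  (β,1): 0.04·log₂(0.7407) = -0.0173
  (β,2): 0.03·log₂(0.5172) = -0.0285
  (γ,0): 0.26·log₂(1.2846) = 0.0939
  (γ,1): 0.12·log₂(0.9662) = -0.0060
  (γ,2): 0.08·log₂(0.5997) = -0.0590
Sum = 0.162 bits.

0.162 bits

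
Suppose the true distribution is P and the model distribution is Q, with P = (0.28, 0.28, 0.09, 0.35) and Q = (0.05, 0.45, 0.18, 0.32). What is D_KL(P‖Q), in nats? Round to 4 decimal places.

0.3185 nats

D(P‖Q) = Σ p·ln(p/q).
  0.28·ln(0.28/0.05) = 0.48237
  0.28·ln(0.28/0.45) = -0.13285
  0.09·ln(0.09/0.18) = -0.06238
  0.35·ln(0.35/0.32) = 0.03136
D(P‖Q) = 0.3185 nats.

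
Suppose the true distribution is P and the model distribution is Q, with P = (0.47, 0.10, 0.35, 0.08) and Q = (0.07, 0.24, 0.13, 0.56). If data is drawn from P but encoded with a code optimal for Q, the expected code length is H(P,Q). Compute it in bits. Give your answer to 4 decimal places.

3.1062 bits

H(P,Q) = −Σ p·log₂ q.
  −0.47·log₂(0.07) = 1.80316
  −0.10·log₂(0.24) = 0.20589
  −0.35·log₂(0.13) = 1.03020
  −0.08·log₂(0.56) = 0.06692
H(P,Q) = 3.1062 bits.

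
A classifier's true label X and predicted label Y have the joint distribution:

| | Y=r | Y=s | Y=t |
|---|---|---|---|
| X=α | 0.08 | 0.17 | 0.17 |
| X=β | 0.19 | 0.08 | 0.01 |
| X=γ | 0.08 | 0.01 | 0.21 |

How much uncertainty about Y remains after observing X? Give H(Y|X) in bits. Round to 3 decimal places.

1.244 bits

Marginals: p(X) = (0.4200, 0.2800, 0.3000), p(Y) = (0.3500, 0.2600, 0.3900).
H(Y|X) = Σ p(X) · H(Y|X=·).
  X=α: p=0.4200, H(Y|X=α) = 1.5120
  X=β: p=0.2800, H(Y|X=β) = 1.0677
  X=γ: p=0.3000, H(Y|X=γ) = 1.0323
Weighted sum = 1.244 bits.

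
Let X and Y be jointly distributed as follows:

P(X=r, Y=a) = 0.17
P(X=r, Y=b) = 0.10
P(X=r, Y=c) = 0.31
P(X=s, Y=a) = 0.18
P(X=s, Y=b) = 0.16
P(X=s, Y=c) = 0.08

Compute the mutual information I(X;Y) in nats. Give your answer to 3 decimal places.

0.067 nats

Marginals: p(X) = (0.5800, 0.4200), p(Y) = (0.3500, 0.2600, 0.3900).
I(X;Y) = H(X) + H(Y) − H(X,Y).
H(X) = 0.6803, H(Y) = 1.0849, H(X,Y) = 1.6985.
I(X;Y) = 0.6803 + 1.0849 − 1.6985 = 0.067 nats.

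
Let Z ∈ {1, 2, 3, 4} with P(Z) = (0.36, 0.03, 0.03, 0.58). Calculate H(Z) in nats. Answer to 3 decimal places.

H(Z) = −Σ p·ln p.
  −(0.36)·ln(0.36) = 0.3678
  −(0.03)·ln(0.03) = 0.1052
  −(0.03)·ln(0.03) = 0.1052
  −(0.58)·ln(0.58) = 0.3159
Sum: 0.3678 + 0.1052 + 0.1052 + 0.3159 = 0.894 nats.

0.894 nats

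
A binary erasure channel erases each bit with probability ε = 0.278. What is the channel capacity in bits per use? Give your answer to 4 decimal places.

0.7220 bits

Binary erasure channel: capacity C = 1 − ε.
C = 1 − 0.278 = 0.7220 bits per channel use.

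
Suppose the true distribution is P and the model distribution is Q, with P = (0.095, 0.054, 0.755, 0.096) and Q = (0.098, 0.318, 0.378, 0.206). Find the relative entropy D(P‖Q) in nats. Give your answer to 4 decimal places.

0.3503 nats

D(P‖Q) = Σ p·ln(p/q).
  0.095·ln(0.095/0.098) = -0.00295
  0.054·ln(0.054/0.318) = -0.09575
  0.755·ln(0.755/0.378) = 0.52233
  0.096·ln(0.096/0.206) = -0.07330
D(P‖Q) = 0.3503 nats.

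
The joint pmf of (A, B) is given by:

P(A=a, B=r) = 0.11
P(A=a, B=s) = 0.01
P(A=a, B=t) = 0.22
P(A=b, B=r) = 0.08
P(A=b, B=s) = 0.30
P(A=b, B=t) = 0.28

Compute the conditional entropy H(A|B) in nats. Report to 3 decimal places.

Chain rule: H(A|B) = H(A,B) − H(B).
Marginals: p(A) = (0.3400, 0.6600), p(B) = (0.1900, 0.3100, 0.5000).
H(A,B) = 1.5416 nats; H(B) = 1.0252 nats.
H(A|B) = 1.5416 − 1.0252 = 0.516 nats.

0.516 nats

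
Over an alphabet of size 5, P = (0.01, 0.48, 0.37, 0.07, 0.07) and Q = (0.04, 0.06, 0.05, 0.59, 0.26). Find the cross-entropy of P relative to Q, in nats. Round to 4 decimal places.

H(P,Q) = −Σ p·ln q.
  −0.01·ln(0.04) = 0.03219
  −0.48·ln(0.06) = 1.35044
  −0.37·ln(0.05) = 1.10842
  −0.07·ln(0.59) = 0.03693
  −0.07·ln(0.26) = 0.09430
H(P,Q) = 2.6223 nats.

2.6223 nats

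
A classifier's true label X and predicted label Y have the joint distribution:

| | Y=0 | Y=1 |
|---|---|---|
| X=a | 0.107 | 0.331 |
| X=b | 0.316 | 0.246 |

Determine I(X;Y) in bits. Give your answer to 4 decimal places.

0.0758 bits

Marginals: p(X) = (0.4380, 0.5620), p(Y) = (0.4230, 0.5770).
I(X;Y) = H(X) + H(Y) − H(X,Y).
H(X) = 0.9889, H(Y) = 0.9828, H(X,Y) = 1.8959.
I(X;Y) = 0.9889 + 0.9828 − 1.8959 = 0.0758 bits.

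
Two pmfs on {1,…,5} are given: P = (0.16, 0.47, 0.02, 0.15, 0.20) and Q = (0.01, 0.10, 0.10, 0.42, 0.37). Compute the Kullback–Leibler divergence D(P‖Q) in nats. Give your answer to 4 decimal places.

0.8613 nats

D(P‖Q) = Σ p·ln(p/q).
  0.16·ln(0.16/0.01) = 0.44361
  0.47·ln(0.47/0.10) = 0.72735
  0.02·ln(0.02/0.10) = -0.03219
  0.15·ln(0.15/0.42) = -0.15444
  0.20·ln(0.20/0.37) = -0.12304
D(P‖Q) = 0.8613 nats.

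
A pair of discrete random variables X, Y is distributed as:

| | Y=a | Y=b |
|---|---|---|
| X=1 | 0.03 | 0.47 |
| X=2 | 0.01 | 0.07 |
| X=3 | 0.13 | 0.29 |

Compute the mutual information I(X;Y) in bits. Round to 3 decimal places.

0.076 bits

Marginals: p(X) = (0.5000, 0.0800, 0.4200), p(Y) = (0.1700, 0.8300).
I(X;Y) = H(X) + H(Y) − H(X,Y).
H(X) = 1.3172, H(Y) = 0.6577, H(X,Y) = 1.8993.
I(X;Y) = 1.3172 + 0.6577 − 1.8993 = 0.076 bits.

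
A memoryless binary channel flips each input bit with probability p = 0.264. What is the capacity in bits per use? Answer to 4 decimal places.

0.1673 bits

Binary symmetric channel: C = 1 − h₂(ε) where h₂ is the binary entropy function.
h₂(0.264) = −0.264·log₂0.264 − 0.736·log₂0.736 = 0.8327.
C = 1 − 0.8327 = 0.1673 bits per channel use.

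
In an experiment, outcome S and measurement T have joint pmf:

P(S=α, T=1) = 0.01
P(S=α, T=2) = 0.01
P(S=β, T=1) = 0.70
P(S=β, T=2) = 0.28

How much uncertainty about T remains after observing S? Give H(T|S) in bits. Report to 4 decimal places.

0.8659 bits

Chain rule: H(T|S) = H(S,T) − H(S).
Marginals: p(S) = (0.0200, 0.9800), p(T) = (0.7100, 0.2900).
H(S,T) = 1.0073 bits; H(S) = 0.1414 bits.
H(T|S) = 1.0073 − 0.1414 = 0.8659 bits.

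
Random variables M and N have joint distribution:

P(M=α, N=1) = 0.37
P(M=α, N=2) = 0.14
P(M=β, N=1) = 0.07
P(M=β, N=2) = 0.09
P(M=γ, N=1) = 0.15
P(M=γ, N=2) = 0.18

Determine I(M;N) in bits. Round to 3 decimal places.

0.058 bits

Marginals: p(M) = (0.5100, 0.1600, 0.3300), p(N) = (0.5900, 0.4100).
I(M;N) = H(M) + H(N) − H(M,N).
H(M) = 1.4463, H(N) = 0.9765, H(M,N) = 2.3649.
I(M;N) = 1.4463 + 0.9765 − 2.3649 = 0.058 bits.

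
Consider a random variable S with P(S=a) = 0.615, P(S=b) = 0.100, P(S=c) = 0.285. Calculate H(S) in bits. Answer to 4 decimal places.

H(S) = −Σ p·log₂ p.
  −(0.615)·log₂(0.615) = 0.43133
  −(0.100)·log₂(0.100) = 0.33219
  −(0.285)·log₂(0.285) = 0.51613
Sum: 0.43133 + 0.33219 + 0.51613 = 1.2796 bits.

1.2796 bits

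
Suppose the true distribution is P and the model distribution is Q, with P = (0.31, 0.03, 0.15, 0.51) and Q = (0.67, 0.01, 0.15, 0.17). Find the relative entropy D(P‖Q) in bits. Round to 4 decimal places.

0.5112 bits

D(P‖Q) = Σ p·log₂(p/q).
  0.31·log₂(0.31/0.67) = -0.34469
  0.03·log₂(0.03/0.01) = 0.04755
  0.15·log₂(0.15/0.15) = 0.00000
  0.51·log₂(0.51/0.17) = 0.80833
D(P‖Q) = 0.5112 bits.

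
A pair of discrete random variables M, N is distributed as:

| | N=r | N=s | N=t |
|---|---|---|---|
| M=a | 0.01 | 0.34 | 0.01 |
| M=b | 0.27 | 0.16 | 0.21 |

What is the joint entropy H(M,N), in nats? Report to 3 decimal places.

H(M,N) = −Σ p(x,y)·ln p(x,y) over all 6 cells.
  cell (a,r): −0.01·ln0.01 = 0.0461
  cell (a,s): −0.34·ln0.34 = 0.3668
  cell (a,t): −0.01·ln0.01 = 0.0461
  cell (b,r): −0.27·ln0.27 = 0.3535
  cell (b,s): −0.16·ln0.16 = 0.2932
  cell (b,t): −0.21·ln0.21 = 0.3277
Sum = 1.433 nats.

1.433 nats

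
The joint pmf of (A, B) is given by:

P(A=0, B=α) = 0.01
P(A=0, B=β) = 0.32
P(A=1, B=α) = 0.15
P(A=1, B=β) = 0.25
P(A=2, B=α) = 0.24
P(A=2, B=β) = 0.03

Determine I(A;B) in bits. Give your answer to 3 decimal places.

0.389 bits

Marginals: p(A) = (0.3300, 0.4000, 0.2700), p(B) = (0.4000, 0.6000).
I(A;B) = Σ p(x,y)·log₂[p(x,y)/(p(x)p(y))].
  (0,α): 0.01·log₂(0.0758) = -0.0372
  (0,β): 0.32·log₂(1.6162) = 0.2216
  (1,α): 0.15·log₂(0.9375) = -0.0140
  (1,β): 0.25·log₂(1.0417) = 0.0147
  (2,α): 0.24·log₂(2.2222) = 0.2765
  (2,β): 0.03·log₂(0.1852) = -0.0730
Sum = 0.389 bits.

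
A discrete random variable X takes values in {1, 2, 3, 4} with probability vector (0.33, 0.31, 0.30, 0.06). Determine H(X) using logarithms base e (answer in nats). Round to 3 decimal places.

1.259 nats

H(X) = −Σ p·ln p.
  −(0.33)·ln(0.33) = 0.3659
  −(0.31)·ln(0.31) = 0.3631
  −(0.30)·ln(0.30) = 0.3612
  −(0.06)·ln(0.06) = 0.1688
Sum: 0.3659 + 0.3631 + 0.3612 + 0.1688 = 1.259 nats.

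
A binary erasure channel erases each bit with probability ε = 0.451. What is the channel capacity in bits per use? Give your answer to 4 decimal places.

0.5490 bits

Binary erasure channel: capacity C = 1 − ε.
C = 1 − 0.451 = 0.5490 bits per channel use.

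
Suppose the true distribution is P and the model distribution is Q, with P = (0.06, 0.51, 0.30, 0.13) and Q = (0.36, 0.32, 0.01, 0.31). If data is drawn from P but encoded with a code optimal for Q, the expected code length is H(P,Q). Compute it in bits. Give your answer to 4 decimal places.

H(P,Q) = −Σ p·log₂ q.
  −0.06·log₂(0.36) = 0.08844
  −0.51·log₂(0.32) = 0.83837
  −0.30·log₂(0.01) = 1.99316
  −0.13·log₂(0.31) = 0.21966
H(P,Q) = 3.1396 bits.

3.1396 bits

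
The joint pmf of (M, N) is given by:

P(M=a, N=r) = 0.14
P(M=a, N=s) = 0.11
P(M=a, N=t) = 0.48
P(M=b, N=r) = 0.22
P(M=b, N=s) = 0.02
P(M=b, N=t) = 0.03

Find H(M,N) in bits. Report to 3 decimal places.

H(M,N) = −Σ p(x,y)·log₂ p(x,y) over all 6 cells.
  cell (a,r): −0.14·log₂0.14 = 0.3971
  cell (a,s): −0.11·log₂0.11 = 0.3503
  cell (a,t): −0.48·log₂0.48 = 0.5083
  cell (b,r): −0.22·log₂0.22 = 0.4806
  cell (b,s): −0.02·log₂0.02 = 0.1129
  cell (b,t): −0.03·log₂0.03 = 0.1518
Sum = 2.001 bits.

2.001 bits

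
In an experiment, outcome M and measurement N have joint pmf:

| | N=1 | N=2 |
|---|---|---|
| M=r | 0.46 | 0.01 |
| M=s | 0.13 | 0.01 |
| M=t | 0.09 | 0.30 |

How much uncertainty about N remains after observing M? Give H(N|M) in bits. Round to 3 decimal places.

0.426 bits

Chain rule: H(N|M) = H(M,N) − H(M).
Marginals: p(M) = (0.4700, 0.1400, 0.3900), p(N) = (0.6800, 0.3200).
H(M,N) = 1.8646 bits; H(M) = 1.4389 bits.
H(N|M) = 1.8646 − 1.4389 = 0.426 bits.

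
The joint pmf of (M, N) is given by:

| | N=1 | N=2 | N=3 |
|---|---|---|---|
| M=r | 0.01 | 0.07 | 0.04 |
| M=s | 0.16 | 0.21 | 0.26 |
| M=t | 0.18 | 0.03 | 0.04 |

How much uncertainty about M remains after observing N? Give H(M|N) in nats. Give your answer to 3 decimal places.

0.777 nats

Marginals: p(M) = (0.1200, 0.6300, 0.2500), p(N) = (0.3500, 0.3100, 0.3400).
H(M|N) = Σ p(N) · H(M|N=·).
  N=1: p=0.3500, H(M|N=1) = 0.8014
  N=2: p=0.3100, H(M|N=2) = 0.8259
  N=3: p=0.3400, H(M|N=3) = 0.7087
Weighted sum = 0.777 nats.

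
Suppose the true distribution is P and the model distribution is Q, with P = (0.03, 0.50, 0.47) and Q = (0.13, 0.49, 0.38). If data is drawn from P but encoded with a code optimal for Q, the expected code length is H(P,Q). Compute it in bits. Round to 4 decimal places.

1.2590 bits

H(P,Q) = −Σ p·log₂ q.
  −0.03·log₂(0.13) = 0.08830
  −0.50·log₂(0.49) = 0.51457
  −0.47·log₂(0.38) = 0.65609
H(P,Q) = 1.2590 bits.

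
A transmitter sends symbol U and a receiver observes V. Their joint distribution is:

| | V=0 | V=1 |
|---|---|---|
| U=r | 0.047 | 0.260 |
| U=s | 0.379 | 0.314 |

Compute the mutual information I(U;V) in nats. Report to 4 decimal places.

0.0734 nats

Marginals: p(U) = (0.3070, 0.6930), p(V) = (0.4260, 0.5740).
I(U;V) = Σ p(x,y)·ln[p(x,y)/(p(x)p(y))].
  (r,0): 0.047·ln(0.3594) = -0.04810
  (r,1): 0.260·ln(1.4754) = 0.10113
  (s,0): 0.379·ln(1.2838) = 0.09468
  (s,1): 0.314·ln(0.7894) = -0.07426
Sum = 0.0734 nats.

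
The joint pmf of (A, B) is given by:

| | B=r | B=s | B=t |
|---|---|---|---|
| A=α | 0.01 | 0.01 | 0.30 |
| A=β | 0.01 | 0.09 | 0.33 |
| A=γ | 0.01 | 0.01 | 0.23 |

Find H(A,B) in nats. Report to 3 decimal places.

1.512 nats

H(A,B) = −Σ p(x,y)·ln p(x,y) over all 9 cells.
  cell (α,r): −0.01·ln0.01 = 0.0461
  cell (α,s): −0.01·ln0.01 = 0.0461
  cell (α,t): −0.30·ln0.30 = 0.3612
  cell (β,r): −0.01·ln0.01 = 0.0461
  cell (β,s): −0.09·ln0.09 = 0.2167
  cell (β,t): −0.33·ln0.33 = 0.3659
  cell (γ,r): −0.01·ln0.01 = 0.0461
  cell (γ,s): −0.01·ln0.01 = 0.0461
  cell (γ,t): −0.23·ln0.23 = 0.3380
Sum = 1.512 nats.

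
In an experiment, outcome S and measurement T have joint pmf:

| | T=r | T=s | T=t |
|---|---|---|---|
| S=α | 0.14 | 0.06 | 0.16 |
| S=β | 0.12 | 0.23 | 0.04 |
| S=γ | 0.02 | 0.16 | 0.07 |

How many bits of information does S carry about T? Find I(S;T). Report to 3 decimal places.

Marginals: p(S) = (0.3600, 0.3900, 0.2500), p(T) = (0.2800, 0.4500, 0.2700).
I(S;T) = Σ p(x,y)·log₂[p(x,y)/(p(x)p(y))].
  (α,r): 0.14·log₂(1.3889) = 0.0664
  (α,s): 0.06·log₂(0.3704) = -0.0860
  (α,t): 0.16·log₂(1.6461) = 0.1150
  (β,r): 0.12·log₂(1.0989) = 0.0163
  (β,s): 0.23·log₂(1.3105) = 0.0897
  (β,t): 0.04·log₂(0.3799) = -0.0559
  (γ,r): 0.02·log₂(0.2857) = -0.0361
  (γ,s): 0.16·log₂(1.4222) = 0.0813
  (γ,t): 0.07·log₂(1.0370) = 0.0037
Sum = 0.194 bits.

0.194 bits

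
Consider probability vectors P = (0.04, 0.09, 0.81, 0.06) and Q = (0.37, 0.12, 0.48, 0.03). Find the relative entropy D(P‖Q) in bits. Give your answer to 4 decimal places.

D(P‖Q) = Σ p·log₂(p/q).
  0.04·log₂(0.04/0.37) = -0.12838
  0.09·log₂(0.09/0.12) = -0.03735
  0.81·log₂(0.81/0.48) = 0.61146
  0.06·log₂(0.06/0.03) = 0.06000
D(P‖Q) = 0.5057 bits.

0.5057 bits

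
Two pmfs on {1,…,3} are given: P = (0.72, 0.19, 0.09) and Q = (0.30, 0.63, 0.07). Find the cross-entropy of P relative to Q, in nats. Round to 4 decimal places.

H(P,Q) = −Σ p·ln q.
  −0.72·ln(0.30) = 0.86686
  −0.19·ln(0.63) = 0.08779
  −0.09·ln(0.07) = 0.23933
H(P,Q) = 1.1940 nats.

1.1940 nats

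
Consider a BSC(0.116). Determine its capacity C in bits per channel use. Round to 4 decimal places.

0.4822 bits

Binary symmetric channel: C = 1 − h₂(ε) where h₂ is the binary entropy function.
h₂(0.116) = −0.116·log₂0.116 − 0.884·log₂0.884 = 0.5178.
C = 1 − 0.5178 = 0.4822 bits per channel use.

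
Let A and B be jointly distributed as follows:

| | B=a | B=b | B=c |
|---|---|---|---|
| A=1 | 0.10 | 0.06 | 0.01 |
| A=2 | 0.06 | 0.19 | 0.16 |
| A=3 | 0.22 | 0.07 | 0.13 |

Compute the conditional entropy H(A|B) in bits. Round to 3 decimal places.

Chain rule: H(A|B) = H(A,B) − H(B).
Marginals: p(A) = (0.1700, 0.4100, 0.4200), p(B) = (0.3800, 0.3200, 0.3000).
H(A,B) = 2.8957 bits; H(B) = 1.5776 bits.
H(A|B) = 2.8957 − 1.5776 = 1.318 bits.

1.318 bits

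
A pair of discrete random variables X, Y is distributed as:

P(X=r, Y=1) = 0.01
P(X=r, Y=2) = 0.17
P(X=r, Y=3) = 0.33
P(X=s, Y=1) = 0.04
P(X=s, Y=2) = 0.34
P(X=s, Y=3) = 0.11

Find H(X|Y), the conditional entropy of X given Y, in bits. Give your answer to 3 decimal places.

Chain rule: H(X|Y) = H(X,Y) − H(Y).
Marginals: p(X) = (0.5100, 0.4900), p(Y) = (0.0500, 0.5100, 0.4400).
H(X,Y) = 2.0941 bits; H(Y) = 1.2327 bits.
H(X|Y) = 2.0941 − 1.2327 = 0.861 bits.

0.861 bits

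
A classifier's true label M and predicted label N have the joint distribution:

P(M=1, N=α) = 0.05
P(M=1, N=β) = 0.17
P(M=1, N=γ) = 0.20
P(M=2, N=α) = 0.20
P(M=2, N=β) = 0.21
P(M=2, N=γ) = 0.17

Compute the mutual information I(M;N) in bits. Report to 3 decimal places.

Marginals: p(M) = (0.4200, 0.5800), p(N) = (0.2500, 0.3800, 0.3700).
I(M;N) = Σ p(x,y)·log₂[p(x,y)/(p(x)p(y))].
  (1,α): 0.05·log₂(0.4762) = -0.0535
  (1,β): 0.17·log₂(1.0652) = 0.0155
  (1,γ): 0.20·log₂(1.2870) = 0.0728
  (2,α): 0.20·log₂(1.3793) = 0.0928
  (2,β): 0.21·log₂(0.9528) = -0.0146
  (2,γ): 0.17·log₂(0.7922) = -0.0571
Sum = 0.056 bits.

0.056 bits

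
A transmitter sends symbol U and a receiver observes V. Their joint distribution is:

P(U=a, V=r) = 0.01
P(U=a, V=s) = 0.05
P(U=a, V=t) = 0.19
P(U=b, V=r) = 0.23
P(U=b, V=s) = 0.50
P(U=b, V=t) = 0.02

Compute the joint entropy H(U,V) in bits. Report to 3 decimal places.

H(U,V) = −Σ p(x,y)·log₂ p(x,y) over all 6 cells.
  cell (a,r): −0.01·log₂0.01 = 0.0664
  cell (a,s): −0.05·log₂0.05 = 0.2161
  cell (a,t): −0.19·log₂0.19 = 0.4552
  cell (b,r): −0.23·log₂0.23 = 0.4877
  cell (b,s): −0.50·log₂0.50 = 0.5000
  cell (b,t): −0.02·log₂0.02 = 0.1129
Sum = 1.838 bits.

1.838 bits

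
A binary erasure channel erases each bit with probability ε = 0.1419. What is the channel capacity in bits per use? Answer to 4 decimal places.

0.8581 bits

Binary erasure channel: capacity C = 1 − ε.
C = 1 − 0.1419 = 0.8581 bits per channel use.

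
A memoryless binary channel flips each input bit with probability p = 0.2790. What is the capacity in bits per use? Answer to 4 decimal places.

Binary symmetric channel: C = 1 − h₂(ε) where h₂ is the binary entropy function.
h₂(0.2790) = −0.2790·log₂0.2790 − 0.7210·log₂0.7210 = 0.8541.
C = 1 − 0.8541 = 0.1459 bits per channel use.

0.1459 bits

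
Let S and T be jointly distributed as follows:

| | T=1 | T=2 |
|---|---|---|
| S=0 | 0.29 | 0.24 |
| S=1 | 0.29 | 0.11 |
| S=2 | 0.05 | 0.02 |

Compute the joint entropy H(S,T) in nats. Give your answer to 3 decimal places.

H(S,T) = −Σ p(x,y)·ln p(x,y) over all 6 cells.
  cell (0,1): −0.29·ln0.29 = 0.3590
  cell (0,2): −0.24·ln0.24 = 0.3425
  cell (1,1): −0.29·ln0.29 = 0.3590
  cell (1,2): −0.11·ln0.11 = 0.2428
  cell (2,1): −0.05·ln0.05 = 0.1498
  cell (2,2): −0.02·ln0.02 = 0.0782
Sum = 1.531 nats.

1.531 nats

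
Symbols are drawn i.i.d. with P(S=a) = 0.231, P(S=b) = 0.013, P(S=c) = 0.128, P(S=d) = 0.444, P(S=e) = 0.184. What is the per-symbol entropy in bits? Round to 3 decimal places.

H(S) = −Σ p·log₂ p.
  −(0.231)·log₂(0.231) = 0.4883
  −(0.013)·log₂(0.013) = 0.0814
  −(0.128)·log₂(0.128) = 0.3796
  −(0.444)·log₂(0.444) = 0.5201
  −(0.184)·log₂(0.184) = 0.4494
Sum: 0.4883 + 0.0814 + 0.3796 + 0.5201 + 0.4494 = 1.919 bits.

1.919 bits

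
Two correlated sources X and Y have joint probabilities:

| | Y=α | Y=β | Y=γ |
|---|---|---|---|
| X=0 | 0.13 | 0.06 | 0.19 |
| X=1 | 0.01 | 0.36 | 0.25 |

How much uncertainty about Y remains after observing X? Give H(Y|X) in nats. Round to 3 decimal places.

0.846 nats

Marginals: p(X) = (0.3800, 0.6200), p(Y) = (0.1400, 0.4200, 0.4400).
H(Y|X) = Σ p(X) · H(Y|X=·).
  X=0: p=0.3800, H(Y|X=0) = 1.0050
  X=1: p=0.6200, H(Y|X=1) = 0.7484
Weighted sum = 0.846 nats.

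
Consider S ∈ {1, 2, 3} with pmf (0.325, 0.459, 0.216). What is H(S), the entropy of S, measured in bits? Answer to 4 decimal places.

H(S) = −Σ p·log₂ p.
  −(0.325)·log₂(0.325) = 0.52698
  −(0.459)·log₂(0.459) = 0.51566
  −(0.216)·log₂(0.216) = 0.47755
Sum: 0.52698 + 0.51566 + 0.47755 = 1.5202 bits.

1.5202 bits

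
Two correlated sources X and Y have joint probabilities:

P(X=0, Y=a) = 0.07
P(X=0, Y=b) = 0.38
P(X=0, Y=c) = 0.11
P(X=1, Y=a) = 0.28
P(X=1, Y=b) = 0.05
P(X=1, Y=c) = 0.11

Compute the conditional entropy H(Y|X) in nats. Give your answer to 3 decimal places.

0.860 nats

Marginals: p(X) = (0.5600, 0.4400), p(Y) = (0.3500, 0.4300, 0.2200).
H(Y|X) = Σ p(X) · H(Y|X=·).
  X=0: p=0.5600, H(Y|X=0) = 0.8427
  X=1: p=0.4400, H(Y|X=1) = 0.8813
Weighted sum = 0.860 nats.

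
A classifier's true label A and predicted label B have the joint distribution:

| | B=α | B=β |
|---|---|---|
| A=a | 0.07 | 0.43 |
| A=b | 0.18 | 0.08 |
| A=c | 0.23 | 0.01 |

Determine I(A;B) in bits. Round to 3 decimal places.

Marginals: p(A) = (0.5000, 0.2600, 0.2400), p(B) = (0.4800, 0.5200).
I(A;B) = Σ p(x,y)·log₂[p(x,y)/(p(x)p(y))].
  (a,α): 0.07·log₂(0.2917) = -0.1244
  (a,β): 0.43·log₂(1.6538) = 0.3121
  (b,α): 0.18·log₂(1.4423) = 0.0951
  (b,β): 0.08·log₂(0.5917) = -0.0606
  (c,α): 0.23·log₂(1.9965) = 0.2294
  (c,β): 0.01·log₂(0.0801) = -0.0364
Sum = 0.415 bits.

0.415 bits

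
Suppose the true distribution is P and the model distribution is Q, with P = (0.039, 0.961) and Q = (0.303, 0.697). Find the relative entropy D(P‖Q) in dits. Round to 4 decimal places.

0.0993 dits

D(P‖Q) = Σ p·log₁₀(p/q).
  0.039·log₁₀(0.039/0.303) = -0.03472
  0.961·log₁₀(0.961/0.697) = 0.13405
D(P‖Q) = 0.0993 dits.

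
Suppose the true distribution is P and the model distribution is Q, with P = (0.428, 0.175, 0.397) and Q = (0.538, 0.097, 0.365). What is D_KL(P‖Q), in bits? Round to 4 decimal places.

D(P‖Q) = Σ p·log₂(p/q).
  0.428·log₂(0.428/0.538) = -0.14124
  0.175·log₂(0.175/0.097) = 0.14898
  0.397·log₂(0.397/0.365) = 0.04813
D(P‖Q) = 0.0559 bits.

0.0559 bits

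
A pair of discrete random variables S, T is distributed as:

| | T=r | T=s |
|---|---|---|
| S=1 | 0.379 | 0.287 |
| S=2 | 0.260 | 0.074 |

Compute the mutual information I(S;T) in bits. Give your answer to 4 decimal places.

0.0319 bits

Marginals: p(S) = (0.6660, 0.3340), p(T) = (0.6390, 0.3610).
I(S;T) = H(S) + H(T) − H(S,T).
H(S) = 0.9190, H(T) = 0.9435, H(S,T) = 1.8306.
I(S;T) = 0.9190 + 0.9435 − 1.8306 = 0.0319 bits.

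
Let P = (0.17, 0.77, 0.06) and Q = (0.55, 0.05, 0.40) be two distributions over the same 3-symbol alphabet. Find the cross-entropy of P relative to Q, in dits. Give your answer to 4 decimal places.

H(P,Q) = −Σ p·log₁₀ q.
  −0.17·log₁₀(0.55) = 0.04414
  −0.77·log₁₀(0.05) = 1.00179
  −0.06·log₁₀(0.40) = 0.02388
H(P,Q) = 1.0698 dits.

1.0698 dits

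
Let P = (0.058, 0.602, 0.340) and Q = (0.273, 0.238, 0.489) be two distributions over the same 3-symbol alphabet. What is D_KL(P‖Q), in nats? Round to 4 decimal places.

D(P‖Q) = Σ p·ln(p/q).
  0.058·ln(0.058/0.273) = -0.08984
  0.602·ln(0.602/0.238) = 0.55865
  0.340·ln(0.340/0.489) = -0.12356
D(P‖Q) = 0.3452 nats.

0.3452 nats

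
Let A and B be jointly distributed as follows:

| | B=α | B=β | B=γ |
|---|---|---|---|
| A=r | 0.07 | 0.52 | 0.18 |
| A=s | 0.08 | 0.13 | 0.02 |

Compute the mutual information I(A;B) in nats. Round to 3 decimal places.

0.045 nats

Marginals: p(A) = (0.7700, 0.2300), p(B) = (0.1500, 0.6500, 0.2000).
I(A;B) = Σ p(x,y)·ln[p(x,y)/(p(x)p(y))].
  (r,α): 0.07·ln(0.6061) = -0.0351
  (r,β): 0.52·ln(1.0390) = 0.0199
  (r,γ): 0.18·ln(1.1688) = 0.0281
  (s,α): 0.08·ln(2.3188) = 0.0673
  (s,β): 0.13·ln(0.8696) = -0.0182
  (s,γ): 0.02·ln(0.4348) = -0.0167
Sum = 0.045 nats.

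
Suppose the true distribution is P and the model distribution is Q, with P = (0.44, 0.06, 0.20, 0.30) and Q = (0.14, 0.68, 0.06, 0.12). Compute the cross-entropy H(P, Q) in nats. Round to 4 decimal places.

2.0870 nats

H(P,Q) = −Σ p·ln q.
  −0.44·ln(0.14) = 0.86509
  −0.06·ln(0.68) = 0.02314
  −0.20·ln(0.06) = 0.56268
  −0.30·ln(0.12) = 0.63608
H(P,Q) = 2.0870 nats.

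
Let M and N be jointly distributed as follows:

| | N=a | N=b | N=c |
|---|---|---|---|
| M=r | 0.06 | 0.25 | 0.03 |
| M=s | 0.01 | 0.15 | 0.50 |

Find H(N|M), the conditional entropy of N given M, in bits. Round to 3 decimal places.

Marginals: p(M) = (0.3400, 0.6600), p(N) = (0.0700, 0.4000, 0.5300).
H(N|M) = Σ p(M) · H(N|M=·).
  M=r: p=0.3400, H(N|M=r) = 1.0768
  M=s: p=0.6600, H(N|M=s) = 0.8808
Weighted sum = 0.947 bits.

0.947 bits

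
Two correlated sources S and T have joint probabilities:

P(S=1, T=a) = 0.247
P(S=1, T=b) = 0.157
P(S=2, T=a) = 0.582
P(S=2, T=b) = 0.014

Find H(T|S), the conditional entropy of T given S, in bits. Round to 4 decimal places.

0.4851 bits

Marginals: p(S) = (0.4040, 0.5960), p(T) = (0.8290, 0.1710).
H(T|S) = Σ p(S) · H(T|S=·).
  S=1: p=0.4040, H(T|S=1) = 0.9639
  S=2: p=0.5960, H(T|S=2) = 0.1606
Weighted sum = 0.4851 bits.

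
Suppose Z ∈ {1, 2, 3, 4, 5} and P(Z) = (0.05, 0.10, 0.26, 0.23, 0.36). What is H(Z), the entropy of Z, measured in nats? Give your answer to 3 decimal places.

H(Z) = −Σ p·ln p.
  −(0.05)·ln(0.05) = 0.1498
  −(0.10)·ln(0.10) = 0.2303
  −(0.26)·ln(0.26) = 0.3502
  −(0.23)·ln(0.23) = 0.3380
  −(0.36)·ln(0.36) = 0.3678
Sum: 0.1498 + 0.2303 + 0.3502 + 0.3380 + 0.3678 = 1.436 nats.

1.436 nats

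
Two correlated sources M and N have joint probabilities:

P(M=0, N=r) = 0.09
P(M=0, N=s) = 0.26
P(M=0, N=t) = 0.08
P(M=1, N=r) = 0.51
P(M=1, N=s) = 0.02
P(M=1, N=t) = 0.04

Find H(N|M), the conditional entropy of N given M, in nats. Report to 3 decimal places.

0.636 nats

Marginals: p(M) = (0.4300, 0.5700), p(N) = (0.6000, 0.2800, 0.1200).
H(N|M) = Σ p(M) · H(N|M=·).
  M=0: p=0.4300, H(N|M=0) = 0.9444
  M=1: p=0.5700, H(N|M=1) = 0.4035
Weighted sum = 0.636 nats.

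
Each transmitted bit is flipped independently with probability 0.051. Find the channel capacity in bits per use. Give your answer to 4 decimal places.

0.7094 bits

Binary symmetric channel: C = 1 − h₂(ε) where h₂ is the binary entropy function.
h₂(0.051) = −0.051·log₂0.051 − 0.949·log₂0.949 = 0.2906.
C = 1 − 0.2906 = 0.7094 bits per channel use.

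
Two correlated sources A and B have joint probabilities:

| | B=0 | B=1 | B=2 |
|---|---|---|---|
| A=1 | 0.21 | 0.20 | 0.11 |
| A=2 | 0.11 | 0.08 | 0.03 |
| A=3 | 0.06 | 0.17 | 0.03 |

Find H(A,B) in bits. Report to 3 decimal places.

H(A,B) = −Σ p(x,y)·log₂ p(x,y) over all 9 cells.
  cell (1,0): −0.21·log₂0.21 = 0.4728
  cell (1,1): −0.20·log₂0.20 = 0.4644
  cell (1,2): −0.11·log₂0.11 = 0.3503
  cell (2,0): −0.11·log₂0.11 = 0.3503
  cell (2,1): −0.08·log₂0.08 = 0.2915
  cell (2,2): −0.03·log₂0.03 = 0.1518
  cell (3,0): −0.06·log₂0.06 = 0.2435
  cell (3,1): −0.17·log₂0.17 = 0.4346
  cell (3,2): −0.03·log₂0.03 = 0.1518
Sum = 2.911 bits.

2.911 bits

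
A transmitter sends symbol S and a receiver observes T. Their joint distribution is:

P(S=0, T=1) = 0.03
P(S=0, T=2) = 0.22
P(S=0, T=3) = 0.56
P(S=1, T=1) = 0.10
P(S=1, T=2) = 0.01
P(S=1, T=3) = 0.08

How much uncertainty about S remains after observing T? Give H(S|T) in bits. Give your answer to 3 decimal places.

Marginals: p(S) = (0.8100, 0.1900), p(T) = (0.1300, 0.2300, 0.6400).
H(S|T) = Σ p(T) · H(S|T=·).
  T=1: p=0.1300, H(S|T=1) = 0.7793
  T=2: p=0.2300, H(S|T=2) = 0.2580
  T=3: p=0.6400, H(S|T=3) = 0.5436
Weighted sum = 0.509 bits.

0.509 bits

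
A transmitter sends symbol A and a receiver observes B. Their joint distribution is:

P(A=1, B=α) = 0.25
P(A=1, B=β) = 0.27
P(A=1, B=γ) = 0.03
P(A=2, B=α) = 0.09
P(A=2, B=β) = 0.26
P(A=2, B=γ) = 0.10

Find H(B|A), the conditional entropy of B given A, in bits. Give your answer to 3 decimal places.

Marginals: p(A) = (0.5500, 0.4500), p(B) = (0.3400, 0.5300, 0.1300).
H(B|A) = Σ p(A) · H(B|A=·).
  A=1: p=0.5500, H(B|A=1) = 1.2498
  A=2: p=0.4500, H(B|A=2) = 1.4039
Weighted sum = 1.319 bits.

1.319 bits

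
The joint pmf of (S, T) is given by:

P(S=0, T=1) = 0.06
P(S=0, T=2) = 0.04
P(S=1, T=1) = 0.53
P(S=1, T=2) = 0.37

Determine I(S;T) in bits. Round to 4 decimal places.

0.0000 bits

Marginals: p(S) = (0.1000, 0.9000), p(T) = (0.5900, 0.4100).
I(S;T) = H(S) + H(T) − H(S,T).
H(S) = 0.4690, H(T) = 0.9765, H(S,T) = 1.4455.
I(S;T) = 0.4690 + 0.9765 − 1.4455 = 0.0000 bits.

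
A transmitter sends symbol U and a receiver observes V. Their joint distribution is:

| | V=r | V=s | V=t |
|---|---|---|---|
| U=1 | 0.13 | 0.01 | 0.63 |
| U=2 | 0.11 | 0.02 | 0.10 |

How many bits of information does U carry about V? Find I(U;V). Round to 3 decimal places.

0.091 bits

Marginals: p(U) = (0.7700, 0.2300), p(V) = (0.2400, 0.0300, 0.7300).
I(U;V) = Σ p(x,y)·log₂[p(x,y)/(p(x)p(y))].
  (1,r): 0.13·log₂(0.7035) = -0.0660
  (1,s): 0.01·log₂(0.4329) = -0.0121
  (1,t): 0.63·log₂(1.1208) = 0.1037
  (2,r): 0.11·log₂(1.9928) = 0.1094
  (2,s): 0.02·log₂(2.8986) = 0.0307
  (2,t): 0.10·log₂(0.5956) = -0.0748
Sum = 0.091 bits.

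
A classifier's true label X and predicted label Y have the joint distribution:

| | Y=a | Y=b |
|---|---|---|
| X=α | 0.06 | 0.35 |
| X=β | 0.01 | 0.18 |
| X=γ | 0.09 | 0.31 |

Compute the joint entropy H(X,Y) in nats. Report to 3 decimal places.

H(X,Y) = −Σ p(x,y)·ln p(x,y) over all 6 cells.
  cell (α,a): −0.06·ln0.06 = 0.1688
  cell (α,b): −0.35·ln0.35 = 0.3674
  cell (β,a): −0.01·ln0.01 = 0.0461
  cell (β,b): −0.18·ln0.18 = 0.3087
  cell (γ,a): −0.09·ln0.09 = 0.2167
  cell (γ,b): −0.31·ln0.31 = 0.3631
Sum = 1.471 nats.

1.471 nats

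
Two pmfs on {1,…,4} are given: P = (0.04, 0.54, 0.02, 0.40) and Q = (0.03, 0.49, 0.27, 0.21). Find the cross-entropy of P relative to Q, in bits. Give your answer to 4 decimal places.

H(P,Q) = −Σ p·log₂ q.
  −0.04·log₂(0.03) = 0.20236
  −0.54·log₂(0.49) = 0.55574
  −0.02·log₂(0.27) = 0.03778
  −0.40·log₂(0.21) = 0.90062
H(P,Q) = 1.6965 bits.

1.6965 bits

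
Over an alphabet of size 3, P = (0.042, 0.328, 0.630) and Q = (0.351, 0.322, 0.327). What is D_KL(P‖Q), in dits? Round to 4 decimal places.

0.1433 dits

D(P‖Q) = Σ p·log₁₀(p/q).
  0.042·log₁₀(0.042/0.351) = -0.03873
  0.328·log₁₀(0.328/0.322) = 0.00263
  0.630·log₁₀(0.630/0.327) = 0.17942
D(P‖Q) = 0.1433 dits.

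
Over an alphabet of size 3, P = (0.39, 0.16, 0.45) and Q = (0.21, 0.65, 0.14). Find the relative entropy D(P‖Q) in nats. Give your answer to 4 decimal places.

D(P‖Q) = Σ p·ln(p/q).
  0.39·ln(0.39/0.21) = 0.24143
  0.16·ln(0.16/0.65) = -0.22429
  0.45·ln(0.45/0.14) = 0.52542
D(P‖Q) = 0.5426 nats.

0.5426 nats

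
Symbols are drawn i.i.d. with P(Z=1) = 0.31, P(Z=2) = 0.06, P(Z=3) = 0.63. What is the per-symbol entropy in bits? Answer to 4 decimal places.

H(Z) = −Σ p·log₂ p.
  −(0.31)·log₂(0.31) = 0.52379
  −(0.06)·log₂(0.06) = 0.24353
  −(0.63)·log₂(0.63) = 0.41994
Sum: 0.52379 + 0.24353 + 0.41994 = 1.1873 bits.

1.1873 bits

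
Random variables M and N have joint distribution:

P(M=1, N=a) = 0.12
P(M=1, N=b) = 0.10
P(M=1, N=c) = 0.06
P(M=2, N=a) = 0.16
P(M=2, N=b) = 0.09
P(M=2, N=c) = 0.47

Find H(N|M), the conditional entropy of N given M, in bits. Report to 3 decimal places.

1.335 bits

Marginals: p(M) = (0.2800, 0.7200), p(N) = (0.2800, 0.1900, 0.5300).
H(N|M) = Σ p(M) · H(N|M=·).
  M=1: p=0.2800, H(N|M=1) = 1.5306
  M=2: p=0.7200, H(N|M=2) = 1.2589
Weighted sum = 1.335 bits.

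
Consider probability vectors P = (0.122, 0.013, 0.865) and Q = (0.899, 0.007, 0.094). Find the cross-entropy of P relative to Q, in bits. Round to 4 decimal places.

3.0625 bits

H(P,Q) = −Σ p·log₂ q.
  −0.122·log₂(0.899) = 0.01874
  −0.013·log₂(0.007) = 0.09306
  −0.865·log₂(0.094) = 2.95068
H(P,Q) = 3.0625 bits.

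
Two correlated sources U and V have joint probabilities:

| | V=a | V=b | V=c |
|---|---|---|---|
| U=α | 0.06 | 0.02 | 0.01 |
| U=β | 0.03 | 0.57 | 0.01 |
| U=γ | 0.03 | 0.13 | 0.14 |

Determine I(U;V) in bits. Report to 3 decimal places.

0.365 bits

Marginals: p(U) = (0.0900, 0.6100, 0.3000), p(V) = (0.1200, 0.7200, 0.1600).
I(U;V) = H(U) + H(V) − H(U,V).
H(U) = 1.2687, H(V) = 1.1313, H(U,V) = 2.0348.
I(U;V) = 1.2687 + 1.1313 − 2.0348 = 0.365 bits.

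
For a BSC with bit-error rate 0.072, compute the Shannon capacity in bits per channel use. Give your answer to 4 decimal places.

0.6267 bits

Binary symmetric channel: C = 1 − h₂(ε) where h₂ is the binary entropy function.
h₂(0.072) = −0.072·log₂0.072 − 0.928·log₂0.928 = 0.3733.
C = 1 − 0.3733 = 0.6267 bits per channel use.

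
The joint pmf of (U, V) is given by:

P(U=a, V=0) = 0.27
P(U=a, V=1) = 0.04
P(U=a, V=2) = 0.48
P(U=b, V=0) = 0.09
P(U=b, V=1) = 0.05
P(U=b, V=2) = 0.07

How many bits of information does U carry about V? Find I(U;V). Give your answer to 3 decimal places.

0.058 bits

Marginals: p(U) = (0.7900, 0.2100), p(V) = (0.3600, 0.0900, 0.5500).
I(U;V) = Σ p(x,y)·log₂[p(x,y)/(p(x)p(y))].
  (a,0): 0.27·log₂(0.9494) = -0.0202
  (a,1): 0.04·log₂(0.5626) = -0.0332
  (a,2): 0.48·log₂(1.1047) = 0.0690
  (b,0): 0.09·log₂(1.1905) = 0.0226
  (b,1): 0.05·log₂(2.6455) = 0.0702
  (b,2): 0.07·log₂(0.6061) = -0.0506
Sum = 0.058 bits.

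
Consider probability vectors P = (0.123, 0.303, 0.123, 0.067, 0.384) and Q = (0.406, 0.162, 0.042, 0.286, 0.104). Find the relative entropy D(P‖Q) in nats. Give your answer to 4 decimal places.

D(P‖Q) = Σ p·ln(p/q).
  0.123·ln(0.123/0.406) = -0.14688
  0.303·ln(0.303/0.162) = 0.18972
  0.123·ln(0.123/0.042) = 0.13217
  0.067·ln(0.067/0.286) = -0.09724
  0.384·ln(0.384/0.104) = 0.50160
D(P‖Q) = 0.5794 nats.

0.5794 nats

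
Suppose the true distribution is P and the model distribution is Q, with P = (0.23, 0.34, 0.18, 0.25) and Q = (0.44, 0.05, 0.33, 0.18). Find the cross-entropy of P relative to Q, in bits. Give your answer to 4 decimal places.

H(P,Q) = −Σ p·log₂ q.
  −0.23·log₂(0.44) = 0.27242
  −0.34·log₂(0.05) = 1.46946
  −0.18·log₂(0.33) = 0.28790
  −0.25·log₂(0.18) = 0.61848
H(P,Q) = 2.6483 bits.

2.6483 bits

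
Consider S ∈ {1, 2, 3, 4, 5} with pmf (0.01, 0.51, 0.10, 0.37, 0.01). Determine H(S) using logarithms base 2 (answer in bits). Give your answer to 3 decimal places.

H(S) = −Σ p·log₂ p.
  −(0.01)·log₂(0.01) = 0.0664
  −(0.51)·log₂(0.51) = 0.4954
  −(0.10)·log₂(0.10) = 0.3322
  −(0.37)·log₂(0.37) = 0.5307
  −(0.01)·log₂(0.01) = 0.0664
Sum: 0.0664 + 0.4954 + 0.3322 + 0.5307 + 0.0664 = 1.491 bits.

1.491 bits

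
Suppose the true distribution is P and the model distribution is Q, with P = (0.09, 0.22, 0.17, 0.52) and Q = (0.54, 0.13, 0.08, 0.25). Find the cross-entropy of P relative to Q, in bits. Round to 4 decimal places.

2.3870 bits

H(P,Q) = −Σ p·log₂ q.
  −0.09·log₂(0.54) = 0.08001
  −0.22·log₂(0.13) = 0.64755
  −0.17·log₂(0.08) = 0.61946
  −0.52·log₂(0.25) = 1.04000
H(P,Q) = 2.3870 bits.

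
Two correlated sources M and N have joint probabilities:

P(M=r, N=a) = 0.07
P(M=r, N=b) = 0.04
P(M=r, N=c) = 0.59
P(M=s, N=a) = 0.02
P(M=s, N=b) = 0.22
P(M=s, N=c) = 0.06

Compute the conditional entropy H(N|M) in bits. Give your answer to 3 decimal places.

Marginals: p(M) = (0.7000, 0.3000), p(N) = (0.0900, 0.2600, 0.6500).
H(N|M) = Σ p(M) · H(N|M=·).
  M=r: p=0.7000, H(N|M=r) = 0.7760
  M=s: p=0.3000, H(N|M=s) = 1.0530
Weighted sum = 0.859 bits.

0.859 bits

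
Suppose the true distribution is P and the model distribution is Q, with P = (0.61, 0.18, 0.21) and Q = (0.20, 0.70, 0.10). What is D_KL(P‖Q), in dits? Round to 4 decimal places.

D(P‖Q) = Σ p·log₁₀(p/q).
  0.61·log₁₀(0.61/0.20) = 0.29542
  0.18·log₁₀(0.18/0.70) = -0.10617
  0.21·log₁₀(0.21/0.10) = 0.06767
D(P‖Q) = 0.2569 dits.

0.2569 dits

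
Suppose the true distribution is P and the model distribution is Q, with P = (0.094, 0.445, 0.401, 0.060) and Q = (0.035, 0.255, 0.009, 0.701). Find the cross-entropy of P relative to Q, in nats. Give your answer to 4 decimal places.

H(P,Q) = −Σ p·ln q.
  −0.094·ln(0.035) = 0.31513
  −0.445·ln(0.255) = 0.60809
  −0.401·ln(0.009) = 1.88892
  −0.060·ln(0.701) = 0.02131
H(P,Q) = 2.8335 nats.

2.8335 nats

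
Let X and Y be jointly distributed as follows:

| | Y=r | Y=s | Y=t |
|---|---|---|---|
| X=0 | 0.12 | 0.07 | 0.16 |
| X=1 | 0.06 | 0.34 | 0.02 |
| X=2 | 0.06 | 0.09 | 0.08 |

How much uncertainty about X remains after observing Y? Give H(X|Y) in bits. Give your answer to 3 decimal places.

Chain rule: H(X|Y) = H(X,Y) − H(Y).
Marginals: p(X) = (0.3500, 0.4200, 0.2300), p(Y) = (0.2400, 0.5000, 0.2600).
H(X,Y) = 2.7919 bits; H(Y) = 1.4994 bits.
H(X|Y) = 2.7919 − 1.4994 = 1.292 bits.

1.292 bits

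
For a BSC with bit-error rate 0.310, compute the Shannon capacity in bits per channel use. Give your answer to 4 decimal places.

Binary symmetric channel: C = 1 − h₂(ε) where h₂ is the binary entropy function.
h₂(0.310) = −0.310·log₂0.310 − 0.690·log₂0.690 = 0.8932.
C = 1 − 0.8932 = 0.1068 bits per channel use.

0.1068 bits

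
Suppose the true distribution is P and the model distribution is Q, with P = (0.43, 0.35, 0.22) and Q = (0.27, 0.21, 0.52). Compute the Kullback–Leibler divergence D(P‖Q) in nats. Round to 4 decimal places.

0.1897 nats

D(P‖Q) = Σ p·ln(p/q).
  0.43·ln(0.43/0.27) = 0.20011
  0.35·ln(0.35/0.21) = 0.17879
  0.22·ln(0.22/0.52) = -0.18924
D(P‖Q) = 0.1897 nats.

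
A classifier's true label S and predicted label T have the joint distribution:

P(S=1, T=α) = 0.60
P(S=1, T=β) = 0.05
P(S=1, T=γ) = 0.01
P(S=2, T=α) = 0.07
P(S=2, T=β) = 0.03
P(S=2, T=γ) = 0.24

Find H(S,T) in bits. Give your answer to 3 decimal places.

H(S,T) = −Σ p(x,y)·log₂ p(x,y) over all 6 cells.
  cell (1,α): −0.60·log₂0.60 = 0.4422
  cell (1,β): −0.05·log₂0.05 = 0.2161
  cell (1,γ): −0.01·log₂0.01 = 0.0664
  cell (2,α): −0.07·log₂0.07 = 0.2686
  cell (2,β): −0.03·log₂0.03 = 0.1518
  cell (2,γ): −0.24·log₂0.24 = 0.4941
Sum = 1.639 bits.

1.639 bits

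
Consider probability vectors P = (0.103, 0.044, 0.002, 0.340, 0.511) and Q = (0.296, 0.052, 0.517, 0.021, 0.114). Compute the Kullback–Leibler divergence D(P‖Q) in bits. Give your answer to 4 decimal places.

D(P‖Q) = Σ p·log₂(p/q).
  0.103·log₂(0.103/0.296) = -0.15686
  0.044·log₂(0.044/0.052) = -0.01060
  0.002·log₂(0.002/0.517) = -0.01603
  0.340·log₂(0.340/0.021) = 1.36580
  0.511·log₂(0.511/0.114) = 1.10595
D(P‖Q) = 2.2883 bits.

2.2883 bits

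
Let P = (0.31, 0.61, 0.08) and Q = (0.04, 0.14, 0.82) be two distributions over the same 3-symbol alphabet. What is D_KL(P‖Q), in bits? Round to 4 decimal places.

D(P‖Q) = Σ p·log₂(p/q).
  0.31·log₂(0.31/0.04) = 0.91580
  0.61·log₂(0.61/0.14) = 1.29526
  0.08·log₂(0.08/0.82) = -0.26860
D(P‖Q) = 1.9425 bits.

1.9425 bits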